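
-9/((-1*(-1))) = -9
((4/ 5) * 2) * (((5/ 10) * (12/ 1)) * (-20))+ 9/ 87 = -5565/ 29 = -191.90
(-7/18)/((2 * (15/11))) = -77/540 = -0.14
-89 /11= -8.09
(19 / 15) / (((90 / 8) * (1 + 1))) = 38 / 675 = 0.06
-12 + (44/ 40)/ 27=-3229/ 270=-11.96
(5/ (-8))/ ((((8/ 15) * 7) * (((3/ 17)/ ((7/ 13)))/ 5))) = -2125/ 832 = -2.55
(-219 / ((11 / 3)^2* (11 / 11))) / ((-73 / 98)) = 2646 / 121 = 21.87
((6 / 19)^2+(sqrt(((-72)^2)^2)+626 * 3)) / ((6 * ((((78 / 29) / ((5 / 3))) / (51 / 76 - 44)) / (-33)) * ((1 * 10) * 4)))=446346579701 / 17120064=26071.55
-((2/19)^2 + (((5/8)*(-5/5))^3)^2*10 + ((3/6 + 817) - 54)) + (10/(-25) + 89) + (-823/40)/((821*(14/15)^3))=-45006388182246107/66623034490880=-675.54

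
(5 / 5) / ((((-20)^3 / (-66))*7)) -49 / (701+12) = -1348471 / 19964000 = -0.07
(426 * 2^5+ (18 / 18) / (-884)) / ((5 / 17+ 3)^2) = 204861679 / 163072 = 1256.27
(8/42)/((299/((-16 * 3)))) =-64/2093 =-0.03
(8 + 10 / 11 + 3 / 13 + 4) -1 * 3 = 1450 / 143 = 10.14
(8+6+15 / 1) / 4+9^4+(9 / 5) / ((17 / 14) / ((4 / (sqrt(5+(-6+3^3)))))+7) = 9599892511 / 1461500 - 4284*sqrt(26) / 365375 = 6568.46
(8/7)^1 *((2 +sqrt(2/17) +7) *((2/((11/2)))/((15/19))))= 608 *sqrt(34)/19635 +1824/385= 4.92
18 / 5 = 3.60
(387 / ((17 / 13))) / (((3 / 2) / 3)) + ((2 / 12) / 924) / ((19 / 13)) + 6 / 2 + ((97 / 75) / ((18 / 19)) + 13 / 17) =80180790787 / 134303400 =597.01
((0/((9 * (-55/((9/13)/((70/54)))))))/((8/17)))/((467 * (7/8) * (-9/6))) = 0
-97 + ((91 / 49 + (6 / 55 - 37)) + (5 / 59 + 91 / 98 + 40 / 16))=-2919342 / 22715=-128.52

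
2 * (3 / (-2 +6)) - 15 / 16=9 / 16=0.56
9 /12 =3 /4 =0.75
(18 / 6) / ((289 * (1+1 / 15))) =0.01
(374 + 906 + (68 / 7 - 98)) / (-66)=-18.06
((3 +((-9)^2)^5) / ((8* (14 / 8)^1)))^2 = 62028905510089975.59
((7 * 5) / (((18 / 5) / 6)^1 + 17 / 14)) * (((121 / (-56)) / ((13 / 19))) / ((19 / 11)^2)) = -2562175 / 125476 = -20.42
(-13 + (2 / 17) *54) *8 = -904 / 17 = -53.18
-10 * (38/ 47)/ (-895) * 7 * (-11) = -5852/ 8413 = -0.70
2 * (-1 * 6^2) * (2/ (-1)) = 144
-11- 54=-65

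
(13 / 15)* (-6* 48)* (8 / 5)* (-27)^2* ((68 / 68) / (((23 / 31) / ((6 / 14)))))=-168170.25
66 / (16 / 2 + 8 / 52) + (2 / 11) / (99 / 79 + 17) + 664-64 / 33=845097382 / 1261029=670.16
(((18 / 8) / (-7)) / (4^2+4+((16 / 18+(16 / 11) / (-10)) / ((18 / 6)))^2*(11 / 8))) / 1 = -1804275 / 112739984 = -0.02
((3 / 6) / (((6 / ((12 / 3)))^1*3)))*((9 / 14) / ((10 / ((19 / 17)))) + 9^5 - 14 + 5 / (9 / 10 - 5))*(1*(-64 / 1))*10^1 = -61445581984 / 14637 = -4197962.83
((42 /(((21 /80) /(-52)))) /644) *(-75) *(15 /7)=2340000 /1127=2076.31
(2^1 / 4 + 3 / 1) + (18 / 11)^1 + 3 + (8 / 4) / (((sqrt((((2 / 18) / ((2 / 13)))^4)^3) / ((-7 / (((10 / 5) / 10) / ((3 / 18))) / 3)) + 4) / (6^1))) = 63948183589 / 5713679642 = 11.19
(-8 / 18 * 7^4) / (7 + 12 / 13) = -134.68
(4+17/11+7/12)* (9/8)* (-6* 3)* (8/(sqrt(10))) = -313.97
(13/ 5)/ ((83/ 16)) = 208/ 415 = 0.50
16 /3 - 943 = -2813 /3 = -937.67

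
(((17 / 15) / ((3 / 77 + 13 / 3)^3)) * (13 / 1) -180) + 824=3318477264137 / 5151505000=644.18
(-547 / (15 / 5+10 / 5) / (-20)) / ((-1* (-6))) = 547 / 600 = 0.91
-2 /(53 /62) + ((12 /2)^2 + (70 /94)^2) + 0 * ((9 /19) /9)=4005781 /117077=34.21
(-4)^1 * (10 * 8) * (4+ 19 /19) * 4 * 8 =-51200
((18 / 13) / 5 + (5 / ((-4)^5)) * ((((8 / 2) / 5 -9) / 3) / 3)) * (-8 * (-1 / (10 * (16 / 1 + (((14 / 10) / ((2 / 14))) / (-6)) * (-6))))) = 168553 / 19319040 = 0.01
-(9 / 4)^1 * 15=-135 / 4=-33.75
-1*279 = -279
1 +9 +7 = 17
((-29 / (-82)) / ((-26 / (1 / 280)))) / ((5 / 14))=-29 / 213200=-0.00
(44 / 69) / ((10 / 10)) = 44 / 69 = 0.64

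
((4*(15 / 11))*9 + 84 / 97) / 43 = 53304 / 45881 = 1.16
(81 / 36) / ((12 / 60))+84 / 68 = 849 / 68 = 12.49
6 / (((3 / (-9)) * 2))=-9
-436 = -436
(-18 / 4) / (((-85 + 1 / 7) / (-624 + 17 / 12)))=-52297 / 1584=-33.02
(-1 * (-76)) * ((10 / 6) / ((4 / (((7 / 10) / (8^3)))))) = 0.04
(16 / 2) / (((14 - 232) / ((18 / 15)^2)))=-144 / 2725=-0.05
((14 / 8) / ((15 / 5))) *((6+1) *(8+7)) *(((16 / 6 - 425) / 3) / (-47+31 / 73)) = 4532059 / 24480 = 185.13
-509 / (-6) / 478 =509 / 2868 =0.18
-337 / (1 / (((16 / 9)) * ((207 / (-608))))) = 7751 / 38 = 203.97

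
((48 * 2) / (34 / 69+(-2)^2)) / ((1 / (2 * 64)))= 423936 / 155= 2735.07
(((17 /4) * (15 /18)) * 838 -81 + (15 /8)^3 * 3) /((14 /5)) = 22323395 /21504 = 1038.10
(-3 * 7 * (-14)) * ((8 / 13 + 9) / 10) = 282.69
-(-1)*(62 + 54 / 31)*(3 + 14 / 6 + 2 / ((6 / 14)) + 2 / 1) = 23712 / 31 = 764.90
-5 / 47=-0.11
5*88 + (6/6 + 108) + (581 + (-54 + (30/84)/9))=135581/126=1076.04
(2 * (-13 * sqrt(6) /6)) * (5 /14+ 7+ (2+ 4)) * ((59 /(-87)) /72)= 143429 * sqrt(6) /263088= 1.34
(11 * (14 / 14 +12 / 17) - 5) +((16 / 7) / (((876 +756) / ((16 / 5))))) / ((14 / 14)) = 13.77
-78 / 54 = -13 / 9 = -1.44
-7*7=-49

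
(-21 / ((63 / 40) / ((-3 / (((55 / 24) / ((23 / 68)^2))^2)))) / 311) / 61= 5037138 / 958608519055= 0.00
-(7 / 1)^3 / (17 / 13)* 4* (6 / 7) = -15288 / 17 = -899.29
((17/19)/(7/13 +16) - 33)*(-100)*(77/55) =4612.43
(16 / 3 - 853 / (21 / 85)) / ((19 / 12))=-2177.23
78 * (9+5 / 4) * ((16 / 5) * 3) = 38376 / 5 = 7675.20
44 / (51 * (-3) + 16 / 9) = -396 / 1361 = -0.29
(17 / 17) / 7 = 1 / 7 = 0.14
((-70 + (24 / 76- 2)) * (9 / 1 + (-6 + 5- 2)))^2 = 66781584 / 361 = 184990.54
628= 628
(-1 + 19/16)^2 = 9/256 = 0.04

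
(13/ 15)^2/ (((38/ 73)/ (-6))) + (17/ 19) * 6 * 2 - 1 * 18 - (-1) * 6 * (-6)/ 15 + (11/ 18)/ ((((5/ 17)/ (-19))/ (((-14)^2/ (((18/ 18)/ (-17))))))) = 562254989/ 4275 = 131521.63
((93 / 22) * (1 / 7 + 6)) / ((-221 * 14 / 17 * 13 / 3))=-11997 / 364364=-0.03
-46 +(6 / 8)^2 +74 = 457 / 16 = 28.56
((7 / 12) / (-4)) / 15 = -7 / 720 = -0.01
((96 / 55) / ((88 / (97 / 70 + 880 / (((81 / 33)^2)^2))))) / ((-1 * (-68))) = 953435377 / 127536982650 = 0.01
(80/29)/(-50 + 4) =-40/667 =-0.06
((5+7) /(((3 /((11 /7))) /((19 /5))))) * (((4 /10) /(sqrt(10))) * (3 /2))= 1254 * sqrt(10) /875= 4.53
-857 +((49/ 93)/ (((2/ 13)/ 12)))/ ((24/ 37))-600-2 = -519179/ 372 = -1395.64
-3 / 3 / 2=-1 / 2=-0.50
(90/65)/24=3/52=0.06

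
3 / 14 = 0.21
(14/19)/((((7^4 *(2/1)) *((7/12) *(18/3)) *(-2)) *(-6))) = 1/273714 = 0.00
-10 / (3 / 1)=-3.33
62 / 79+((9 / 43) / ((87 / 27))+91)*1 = 9048396 / 98513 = 91.85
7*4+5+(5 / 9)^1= 302 / 9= 33.56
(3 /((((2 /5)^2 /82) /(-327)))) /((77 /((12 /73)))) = -6033150 /5621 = -1073.32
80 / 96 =5 / 6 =0.83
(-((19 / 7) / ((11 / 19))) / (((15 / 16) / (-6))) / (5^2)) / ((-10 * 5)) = -5776 / 240625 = -0.02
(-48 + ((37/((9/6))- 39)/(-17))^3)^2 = 2246.82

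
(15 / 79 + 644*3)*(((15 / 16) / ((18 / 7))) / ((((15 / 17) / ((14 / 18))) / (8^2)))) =84767746 / 2133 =39741.09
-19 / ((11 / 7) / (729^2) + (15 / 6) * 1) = -141363306 / 18600457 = -7.60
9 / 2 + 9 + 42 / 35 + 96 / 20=39 / 2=19.50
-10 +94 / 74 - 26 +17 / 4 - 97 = -18867 / 148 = -127.48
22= 22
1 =1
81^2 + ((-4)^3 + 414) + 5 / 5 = 6912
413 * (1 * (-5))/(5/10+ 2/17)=-3343.33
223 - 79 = 144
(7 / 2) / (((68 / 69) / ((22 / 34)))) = 5313 / 2312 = 2.30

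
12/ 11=1.09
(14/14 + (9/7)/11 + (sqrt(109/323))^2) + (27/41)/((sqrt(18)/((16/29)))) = 72 * sqrt(2)/1189 + 36171/24871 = 1.54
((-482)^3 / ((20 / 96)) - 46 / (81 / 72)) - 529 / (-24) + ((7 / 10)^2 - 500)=-967509584563 / 1800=-537505324.76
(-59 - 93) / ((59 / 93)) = -14136 / 59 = -239.59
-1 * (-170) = 170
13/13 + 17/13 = 30/13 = 2.31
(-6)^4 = 1296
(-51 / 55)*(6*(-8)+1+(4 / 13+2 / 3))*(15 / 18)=30515 / 858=35.57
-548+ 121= -427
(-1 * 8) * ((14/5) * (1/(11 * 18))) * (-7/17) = 0.05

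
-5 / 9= -0.56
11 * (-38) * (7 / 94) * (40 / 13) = -58520 / 611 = -95.78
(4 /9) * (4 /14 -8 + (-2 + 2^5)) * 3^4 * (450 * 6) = 15163200 /7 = 2166171.43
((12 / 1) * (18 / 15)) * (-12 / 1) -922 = -5474 / 5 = -1094.80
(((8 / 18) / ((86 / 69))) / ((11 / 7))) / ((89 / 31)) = 9982 / 126291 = 0.08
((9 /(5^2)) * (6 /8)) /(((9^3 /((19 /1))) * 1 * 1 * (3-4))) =-19 /2700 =-0.01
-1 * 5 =-5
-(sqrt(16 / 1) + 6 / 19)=-82 / 19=-4.32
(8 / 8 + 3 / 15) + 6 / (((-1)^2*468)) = 473 / 390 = 1.21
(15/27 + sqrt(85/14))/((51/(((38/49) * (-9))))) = -57 * sqrt(1190)/5831 - 190/2499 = -0.41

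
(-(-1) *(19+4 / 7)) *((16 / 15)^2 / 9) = 2.47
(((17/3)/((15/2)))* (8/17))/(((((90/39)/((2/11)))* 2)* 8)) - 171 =-1269662/7425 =-171.00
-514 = -514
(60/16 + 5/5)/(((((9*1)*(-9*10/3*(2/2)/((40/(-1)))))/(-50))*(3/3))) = -950/27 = -35.19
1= 1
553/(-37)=-553/37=-14.95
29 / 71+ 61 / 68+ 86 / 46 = 352573 / 111044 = 3.18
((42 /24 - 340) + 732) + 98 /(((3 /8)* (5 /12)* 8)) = 9443 /20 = 472.15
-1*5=-5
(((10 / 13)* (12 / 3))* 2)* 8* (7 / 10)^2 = 1568 / 65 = 24.12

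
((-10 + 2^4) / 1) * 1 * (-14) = -84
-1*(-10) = 10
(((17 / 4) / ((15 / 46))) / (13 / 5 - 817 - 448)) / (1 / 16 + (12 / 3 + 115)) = -391 / 4509135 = -0.00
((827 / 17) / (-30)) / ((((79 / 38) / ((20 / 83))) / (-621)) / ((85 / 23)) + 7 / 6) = -2828340 / 2028343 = -1.39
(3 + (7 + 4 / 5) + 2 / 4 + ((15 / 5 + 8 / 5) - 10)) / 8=59 / 80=0.74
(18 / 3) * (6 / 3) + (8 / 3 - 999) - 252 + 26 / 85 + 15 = -311362 / 255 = -1221.03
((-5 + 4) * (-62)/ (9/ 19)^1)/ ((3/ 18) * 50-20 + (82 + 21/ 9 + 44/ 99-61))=1178/ 109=10.81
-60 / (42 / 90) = -900 / 7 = -128.57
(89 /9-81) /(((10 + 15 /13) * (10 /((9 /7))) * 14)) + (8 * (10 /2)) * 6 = 1704784 /7105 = 239.94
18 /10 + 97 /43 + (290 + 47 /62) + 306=8008849 /13330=600.81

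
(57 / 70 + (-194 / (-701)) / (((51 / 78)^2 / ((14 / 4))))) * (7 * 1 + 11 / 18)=5983865861 / 255262140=23.44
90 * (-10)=-900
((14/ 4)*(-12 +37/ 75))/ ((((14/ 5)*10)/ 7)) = -6041/ 600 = -10.07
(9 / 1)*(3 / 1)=27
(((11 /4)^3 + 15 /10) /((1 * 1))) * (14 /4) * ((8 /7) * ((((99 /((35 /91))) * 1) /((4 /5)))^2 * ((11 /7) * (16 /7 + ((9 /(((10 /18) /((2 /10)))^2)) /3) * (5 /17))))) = 34822436.36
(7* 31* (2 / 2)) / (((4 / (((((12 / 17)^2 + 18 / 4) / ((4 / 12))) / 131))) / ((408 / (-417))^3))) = -2046244032 / 351816089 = -5.82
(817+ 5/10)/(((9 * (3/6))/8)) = 4360/3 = 1453.33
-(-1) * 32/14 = 2.29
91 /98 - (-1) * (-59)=-813 /14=-58.07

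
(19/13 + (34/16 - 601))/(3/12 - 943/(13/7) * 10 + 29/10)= 310655/2638762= 0.12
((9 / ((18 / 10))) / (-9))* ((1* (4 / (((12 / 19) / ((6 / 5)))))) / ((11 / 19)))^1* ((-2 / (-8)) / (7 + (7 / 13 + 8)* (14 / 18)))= -247 / 1848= -0.13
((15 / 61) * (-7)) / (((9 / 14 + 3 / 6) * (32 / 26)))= -9555 / 7808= -1.22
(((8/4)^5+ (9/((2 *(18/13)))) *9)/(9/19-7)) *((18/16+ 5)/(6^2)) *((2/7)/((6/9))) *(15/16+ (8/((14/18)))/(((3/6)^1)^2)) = -7313005/253952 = -28.80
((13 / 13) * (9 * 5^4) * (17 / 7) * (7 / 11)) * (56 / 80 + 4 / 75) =144075 / 22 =6548.86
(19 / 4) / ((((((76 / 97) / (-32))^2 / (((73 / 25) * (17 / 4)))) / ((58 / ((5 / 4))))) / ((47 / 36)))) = 127321308376 / 21375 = 5956552.44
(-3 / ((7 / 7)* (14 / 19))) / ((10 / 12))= -171 / 35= -4.89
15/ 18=5/ 6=0.83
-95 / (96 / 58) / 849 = -2755 / 40752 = -0.07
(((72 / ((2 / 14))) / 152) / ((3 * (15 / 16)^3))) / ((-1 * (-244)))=7168 / 1303875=0.01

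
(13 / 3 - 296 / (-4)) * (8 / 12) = 470 / 9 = 52.22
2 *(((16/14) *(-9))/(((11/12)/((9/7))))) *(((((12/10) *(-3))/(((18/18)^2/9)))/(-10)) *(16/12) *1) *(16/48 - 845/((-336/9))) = -2862.80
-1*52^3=-140608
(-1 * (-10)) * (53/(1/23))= 12190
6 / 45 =2 / 15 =0.13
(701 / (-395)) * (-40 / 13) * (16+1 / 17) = 117768 / 1343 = 87.69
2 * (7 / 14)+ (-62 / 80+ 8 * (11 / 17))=3673 / 680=5.40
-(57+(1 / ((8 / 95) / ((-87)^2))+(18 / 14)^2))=-35256687 / 392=-89940.53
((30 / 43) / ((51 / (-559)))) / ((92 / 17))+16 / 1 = 671 / 46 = 14.59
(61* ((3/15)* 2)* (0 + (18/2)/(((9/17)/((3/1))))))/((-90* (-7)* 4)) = 1037/2100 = 0.49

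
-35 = -35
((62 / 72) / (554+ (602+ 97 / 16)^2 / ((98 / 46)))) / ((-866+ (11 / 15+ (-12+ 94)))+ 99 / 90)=-0.00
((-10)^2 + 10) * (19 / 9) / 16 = 1045 / 72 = 14.51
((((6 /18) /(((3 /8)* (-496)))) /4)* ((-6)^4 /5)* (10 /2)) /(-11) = 18 /341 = 0.05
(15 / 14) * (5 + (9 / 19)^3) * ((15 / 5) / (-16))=-98505 / 96026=-1.03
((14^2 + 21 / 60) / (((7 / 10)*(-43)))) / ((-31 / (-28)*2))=-3927 / 1333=-2.95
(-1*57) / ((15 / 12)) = -228 / 5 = -45.60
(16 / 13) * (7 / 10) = 56 / 65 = 0.86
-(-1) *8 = 8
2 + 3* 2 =8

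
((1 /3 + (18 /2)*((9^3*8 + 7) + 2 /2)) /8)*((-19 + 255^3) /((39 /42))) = 4575488392013 /39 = 117320215179.82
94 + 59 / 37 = 3537 / 37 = 95.59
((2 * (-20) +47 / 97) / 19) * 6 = -22998 / 1843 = -12.48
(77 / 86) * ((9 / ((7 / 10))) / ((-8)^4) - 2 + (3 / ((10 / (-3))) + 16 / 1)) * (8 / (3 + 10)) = 10331563 / 1431040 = 7.22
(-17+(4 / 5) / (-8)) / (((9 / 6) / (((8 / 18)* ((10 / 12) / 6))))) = -19 / 27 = -0.70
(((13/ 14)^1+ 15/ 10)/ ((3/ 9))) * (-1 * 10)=-510/ 7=-72.86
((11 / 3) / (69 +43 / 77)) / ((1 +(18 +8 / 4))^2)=121 / 1012284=0.00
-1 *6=-6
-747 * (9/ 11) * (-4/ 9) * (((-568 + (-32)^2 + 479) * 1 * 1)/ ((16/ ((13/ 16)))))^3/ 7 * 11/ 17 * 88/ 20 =173603809439775/ 14680064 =11825821.02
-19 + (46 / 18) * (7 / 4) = -523 / 36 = -14.53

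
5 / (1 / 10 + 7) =50 / 71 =0.70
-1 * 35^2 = -1225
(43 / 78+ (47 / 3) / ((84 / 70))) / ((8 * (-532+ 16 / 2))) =-199 / 61308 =-0.00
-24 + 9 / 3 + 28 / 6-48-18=-247 / 3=-82.33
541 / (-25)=-541 / 25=-21.64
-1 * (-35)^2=-1225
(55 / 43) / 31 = 55 / 1333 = 0.04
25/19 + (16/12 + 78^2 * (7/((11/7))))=16994273/627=27104.10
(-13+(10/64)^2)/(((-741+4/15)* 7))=199305/79643648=0.00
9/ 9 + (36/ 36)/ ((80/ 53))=1.66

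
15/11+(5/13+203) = 29279/143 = 204.75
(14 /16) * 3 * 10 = 105 /4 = 26.25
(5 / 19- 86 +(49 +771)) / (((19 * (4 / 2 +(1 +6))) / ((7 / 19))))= 97657 / 61731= 1.58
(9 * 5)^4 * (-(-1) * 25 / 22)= 102515625 / 22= 4659801.14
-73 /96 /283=-73 /27168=-0.00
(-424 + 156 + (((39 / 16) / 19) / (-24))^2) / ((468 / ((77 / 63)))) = -5812103231 / 8304132096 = -0.70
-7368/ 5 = -1473.60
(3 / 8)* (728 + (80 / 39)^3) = 5462029 / 19773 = 276.24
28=28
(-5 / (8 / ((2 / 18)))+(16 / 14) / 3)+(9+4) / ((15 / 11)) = 24809 / 2520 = 9.84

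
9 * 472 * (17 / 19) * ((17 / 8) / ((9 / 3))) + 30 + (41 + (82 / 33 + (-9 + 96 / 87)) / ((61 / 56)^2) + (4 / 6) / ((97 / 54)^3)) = 170358320216435102 / 61750490484639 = 2758.82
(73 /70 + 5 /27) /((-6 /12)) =-2321 /945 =-2.46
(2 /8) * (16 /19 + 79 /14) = 1725 /1064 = 1.62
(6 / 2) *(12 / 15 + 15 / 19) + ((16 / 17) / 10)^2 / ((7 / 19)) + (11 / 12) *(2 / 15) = 85007617 / 17296650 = 4.91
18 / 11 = 1.64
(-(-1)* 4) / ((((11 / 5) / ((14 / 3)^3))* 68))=13720 / 5049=2.72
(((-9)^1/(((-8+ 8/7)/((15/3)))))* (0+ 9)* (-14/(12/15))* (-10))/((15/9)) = 99225/16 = 6201.56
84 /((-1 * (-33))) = 28 /11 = 2.55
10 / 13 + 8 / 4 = 36 / 13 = 2.77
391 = 391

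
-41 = -41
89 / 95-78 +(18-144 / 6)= -7891 / 95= -83.06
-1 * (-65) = 65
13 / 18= 0.72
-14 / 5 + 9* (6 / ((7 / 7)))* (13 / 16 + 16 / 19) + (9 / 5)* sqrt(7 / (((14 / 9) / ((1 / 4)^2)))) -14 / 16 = 27* sqrt(2) / 40 + 8139 / 95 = 86.63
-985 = -985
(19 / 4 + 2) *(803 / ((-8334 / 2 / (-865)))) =2083785 / 1852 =1125.15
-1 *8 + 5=-3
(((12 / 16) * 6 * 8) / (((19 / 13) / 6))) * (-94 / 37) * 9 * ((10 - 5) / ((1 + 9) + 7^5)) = -11877840 / 11822351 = -1.00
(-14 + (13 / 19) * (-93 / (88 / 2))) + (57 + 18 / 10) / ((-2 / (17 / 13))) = -2928509 / 54340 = -53.89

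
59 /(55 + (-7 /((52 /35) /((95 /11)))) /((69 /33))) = 1.66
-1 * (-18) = 18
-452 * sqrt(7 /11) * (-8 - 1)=4068 * sqrt(77) /11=3245.14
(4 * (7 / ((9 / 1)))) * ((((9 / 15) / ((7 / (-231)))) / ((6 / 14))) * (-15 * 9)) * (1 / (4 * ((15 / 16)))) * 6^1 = 155232 / 5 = 31046.40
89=89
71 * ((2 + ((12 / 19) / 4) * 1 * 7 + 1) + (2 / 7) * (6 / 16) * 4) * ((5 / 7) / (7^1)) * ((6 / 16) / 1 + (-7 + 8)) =2354715 / 52136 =45.16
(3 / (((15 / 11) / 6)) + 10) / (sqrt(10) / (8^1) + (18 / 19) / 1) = 1269504 / 42815-167504 * sqrt(10) / 42815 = 17.28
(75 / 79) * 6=450 / 79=5.70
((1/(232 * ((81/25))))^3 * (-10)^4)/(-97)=-9765625/40231920360096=-0.00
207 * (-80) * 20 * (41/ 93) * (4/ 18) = -3017600/ 93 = -32447.31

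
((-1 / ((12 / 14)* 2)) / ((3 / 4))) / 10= -7 / 90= -0.08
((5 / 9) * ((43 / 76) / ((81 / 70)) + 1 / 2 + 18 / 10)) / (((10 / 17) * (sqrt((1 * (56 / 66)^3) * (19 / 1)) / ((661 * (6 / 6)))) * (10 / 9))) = 2652729827 * sqrt(4389) / 382082400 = 459.96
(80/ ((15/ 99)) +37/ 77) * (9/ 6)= 122079/ 154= 792.72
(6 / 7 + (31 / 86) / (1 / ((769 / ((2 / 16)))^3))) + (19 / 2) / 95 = 252626391434561 / 3010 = 83929033699.19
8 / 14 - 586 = -4098 / 7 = -585.43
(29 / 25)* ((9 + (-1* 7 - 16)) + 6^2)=638 / 25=25.52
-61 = -61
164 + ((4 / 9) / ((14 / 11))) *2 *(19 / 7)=73160 / 441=165.90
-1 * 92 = -92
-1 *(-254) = 254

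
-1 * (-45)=45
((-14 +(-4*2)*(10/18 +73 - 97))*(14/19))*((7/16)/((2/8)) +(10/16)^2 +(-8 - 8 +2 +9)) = -333487/912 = -365.67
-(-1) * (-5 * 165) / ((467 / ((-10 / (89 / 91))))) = 750750 / 41563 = 18.06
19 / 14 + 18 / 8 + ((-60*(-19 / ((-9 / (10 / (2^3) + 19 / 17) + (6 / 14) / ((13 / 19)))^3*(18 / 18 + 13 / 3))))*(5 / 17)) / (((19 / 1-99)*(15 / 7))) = 2695451374312367 / 744887414376000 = 3.62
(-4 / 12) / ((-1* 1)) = 1 / 3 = 0.33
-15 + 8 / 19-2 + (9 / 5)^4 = -72216 / 11875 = -6.08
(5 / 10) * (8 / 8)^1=1 / 2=0.50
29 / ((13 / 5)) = 145 / 13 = 11.15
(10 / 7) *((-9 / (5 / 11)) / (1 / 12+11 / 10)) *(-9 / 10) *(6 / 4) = 16038 / 497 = 32.27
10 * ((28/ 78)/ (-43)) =-140/ 1677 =-0.08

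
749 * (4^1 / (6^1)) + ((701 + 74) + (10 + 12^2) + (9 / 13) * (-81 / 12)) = 222091 / 156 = 1423.66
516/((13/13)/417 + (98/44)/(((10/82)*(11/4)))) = 130179060/1676111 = 77.67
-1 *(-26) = 26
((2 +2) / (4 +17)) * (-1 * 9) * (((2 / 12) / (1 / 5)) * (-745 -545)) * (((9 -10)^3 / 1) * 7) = -12900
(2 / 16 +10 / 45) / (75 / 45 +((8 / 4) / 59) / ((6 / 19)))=1475 / 7536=0.20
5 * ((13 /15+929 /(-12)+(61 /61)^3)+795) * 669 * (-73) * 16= -2810862372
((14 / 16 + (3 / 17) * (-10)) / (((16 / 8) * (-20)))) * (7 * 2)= 847 / 2720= 0.31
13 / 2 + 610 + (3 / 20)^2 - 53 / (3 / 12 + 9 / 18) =655027 / 1200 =545.86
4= 4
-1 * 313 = -313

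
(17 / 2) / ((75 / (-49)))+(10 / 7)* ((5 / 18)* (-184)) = -247493 / 3150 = -78.57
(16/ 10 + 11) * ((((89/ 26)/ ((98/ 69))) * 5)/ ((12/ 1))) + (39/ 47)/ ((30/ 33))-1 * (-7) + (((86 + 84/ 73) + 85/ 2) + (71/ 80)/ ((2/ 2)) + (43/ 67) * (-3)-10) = 14557265699/ 104594035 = 139.18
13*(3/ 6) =13/ 2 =6.50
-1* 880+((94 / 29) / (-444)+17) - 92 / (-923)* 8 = -5123487475 / 5942274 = -862.21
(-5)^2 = 25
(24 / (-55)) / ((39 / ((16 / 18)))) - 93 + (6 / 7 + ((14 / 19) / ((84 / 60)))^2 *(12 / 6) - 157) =-4042525768 / 16261245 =-248.60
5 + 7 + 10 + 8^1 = 30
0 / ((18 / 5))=0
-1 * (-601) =601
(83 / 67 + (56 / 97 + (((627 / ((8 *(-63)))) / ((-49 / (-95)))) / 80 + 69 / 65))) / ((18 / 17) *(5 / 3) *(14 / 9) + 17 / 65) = 2693395719559 / 2843905000832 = 0.95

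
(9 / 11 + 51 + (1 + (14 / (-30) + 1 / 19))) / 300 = 164287 / 940500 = 0.17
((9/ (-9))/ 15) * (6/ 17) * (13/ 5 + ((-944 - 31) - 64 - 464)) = 15004/ 425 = 35.30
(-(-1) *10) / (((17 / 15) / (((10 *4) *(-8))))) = -48000 / 17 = -2823.53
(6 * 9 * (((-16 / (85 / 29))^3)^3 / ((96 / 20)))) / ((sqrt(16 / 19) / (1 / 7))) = -560769457721898241622016 * sqrt(19) / 324263724796484375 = -7538115.46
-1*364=-364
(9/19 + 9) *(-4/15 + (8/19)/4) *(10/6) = -920/361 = -2.55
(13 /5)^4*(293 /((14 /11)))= 92052103 /8750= 10520.24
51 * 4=204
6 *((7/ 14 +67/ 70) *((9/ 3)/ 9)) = 102/ 35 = 2.91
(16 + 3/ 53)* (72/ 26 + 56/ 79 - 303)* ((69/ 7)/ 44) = -18062492871/ 16764748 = -1077.41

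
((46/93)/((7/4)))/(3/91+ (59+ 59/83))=198536/41965785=0.00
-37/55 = -0.67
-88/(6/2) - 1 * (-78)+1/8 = 1171/24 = 48.79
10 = 10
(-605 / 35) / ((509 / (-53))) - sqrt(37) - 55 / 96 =419683 / 342048 - sqrt(37) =-4.86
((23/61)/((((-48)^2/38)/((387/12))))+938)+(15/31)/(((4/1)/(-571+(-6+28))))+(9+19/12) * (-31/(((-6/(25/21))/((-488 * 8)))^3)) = -110745573580189917376057/726280515072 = -152483195242.01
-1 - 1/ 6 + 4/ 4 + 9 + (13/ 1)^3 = 13235/ 6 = 2205.83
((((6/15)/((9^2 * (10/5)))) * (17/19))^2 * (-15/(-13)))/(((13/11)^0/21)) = 2023/17105985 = 0.00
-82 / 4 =-41 / 2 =-20.50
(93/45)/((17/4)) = 124/255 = 0.49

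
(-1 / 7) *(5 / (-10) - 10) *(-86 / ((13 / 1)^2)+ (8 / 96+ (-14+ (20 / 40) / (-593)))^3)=-164195445589550413 / 40597871423616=-4044.43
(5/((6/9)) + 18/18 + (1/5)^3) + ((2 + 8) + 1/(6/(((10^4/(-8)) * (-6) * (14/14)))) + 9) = 319377/250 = 1277.51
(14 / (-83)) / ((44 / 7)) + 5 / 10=432 / 913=0.47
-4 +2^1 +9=7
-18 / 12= -3 / 2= -1.50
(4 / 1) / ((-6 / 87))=-58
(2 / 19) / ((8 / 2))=1 / 38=0.03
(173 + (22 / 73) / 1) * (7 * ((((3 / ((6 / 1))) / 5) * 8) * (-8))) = -2833824 / 365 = -7763.90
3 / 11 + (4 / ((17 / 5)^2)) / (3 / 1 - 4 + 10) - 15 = -420262 / 28611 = -14.69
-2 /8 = -1 /4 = -0.25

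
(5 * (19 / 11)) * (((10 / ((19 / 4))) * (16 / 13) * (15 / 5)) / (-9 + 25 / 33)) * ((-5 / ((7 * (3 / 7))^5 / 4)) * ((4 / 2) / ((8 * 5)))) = 200 / 5967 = 0.03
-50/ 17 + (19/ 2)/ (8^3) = -50877/ 17408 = -2.92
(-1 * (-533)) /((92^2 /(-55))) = -29315 /8464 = -3.46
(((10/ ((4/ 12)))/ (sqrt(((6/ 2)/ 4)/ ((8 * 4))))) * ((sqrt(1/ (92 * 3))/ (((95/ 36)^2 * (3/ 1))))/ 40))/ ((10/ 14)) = 3024 * sqrt(46)/ 1037875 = 0.02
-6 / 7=-0.86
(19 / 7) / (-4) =-19 / 28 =-0.68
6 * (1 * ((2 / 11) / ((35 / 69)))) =828 / 385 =2.15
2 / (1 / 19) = 38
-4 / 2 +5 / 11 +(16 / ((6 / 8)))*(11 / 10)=3617 / 165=21.92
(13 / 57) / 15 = 0.02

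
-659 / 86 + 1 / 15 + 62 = 70181 / 1290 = 54.40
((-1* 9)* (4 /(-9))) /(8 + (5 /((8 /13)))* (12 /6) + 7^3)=16 /1469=0.01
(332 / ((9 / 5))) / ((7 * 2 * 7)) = 830 / 441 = 1.88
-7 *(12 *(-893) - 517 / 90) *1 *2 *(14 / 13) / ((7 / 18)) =27018796 / 65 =415673.78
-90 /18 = -5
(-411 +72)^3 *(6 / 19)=-233749314 / 19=-12302595.47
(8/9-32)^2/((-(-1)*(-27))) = -78400/2187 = -35.85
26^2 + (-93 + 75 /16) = 9403 /16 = 587.69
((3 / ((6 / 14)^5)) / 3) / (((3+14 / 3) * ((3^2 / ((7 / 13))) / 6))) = 235298 / 72657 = 3.24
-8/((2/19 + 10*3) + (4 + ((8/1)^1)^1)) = -0.19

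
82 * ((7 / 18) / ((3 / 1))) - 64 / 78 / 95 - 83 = -72.38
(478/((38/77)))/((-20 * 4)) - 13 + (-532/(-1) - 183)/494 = -482159/19760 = -24.40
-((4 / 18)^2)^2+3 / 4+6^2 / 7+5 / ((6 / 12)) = 2919197 / 183708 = 15.89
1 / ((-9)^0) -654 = -653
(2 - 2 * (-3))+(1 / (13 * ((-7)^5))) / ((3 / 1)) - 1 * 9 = -655474 / 655473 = -1.00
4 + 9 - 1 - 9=3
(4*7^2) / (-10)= -98 / 5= -19.60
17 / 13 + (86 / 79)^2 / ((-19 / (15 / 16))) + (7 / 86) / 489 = 161988714437 / 129654752916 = 1.25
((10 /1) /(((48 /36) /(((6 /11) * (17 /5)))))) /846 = 17 /1034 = 0.02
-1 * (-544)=544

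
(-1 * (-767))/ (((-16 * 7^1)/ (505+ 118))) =-68263/ 16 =-4266.44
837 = 837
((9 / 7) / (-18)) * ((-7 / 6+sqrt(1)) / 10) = 1 / 840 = 0.00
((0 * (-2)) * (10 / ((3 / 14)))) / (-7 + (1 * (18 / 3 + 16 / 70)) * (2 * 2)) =0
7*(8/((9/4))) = 24.89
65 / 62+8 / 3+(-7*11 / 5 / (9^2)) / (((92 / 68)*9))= 19228837 / 5197770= 3.70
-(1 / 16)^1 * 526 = -263 / 8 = -32.88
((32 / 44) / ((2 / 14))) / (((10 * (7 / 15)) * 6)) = 0.18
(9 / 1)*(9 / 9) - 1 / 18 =161 / 18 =8.94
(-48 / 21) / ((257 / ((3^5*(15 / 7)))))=-58320 / 12593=-4.63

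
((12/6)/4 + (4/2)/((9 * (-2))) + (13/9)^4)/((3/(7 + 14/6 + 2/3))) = 311125/19683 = 15.81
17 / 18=0.94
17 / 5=3.40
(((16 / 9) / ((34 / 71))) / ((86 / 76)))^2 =465869056 / 43283241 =10.76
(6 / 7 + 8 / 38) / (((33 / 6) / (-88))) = -2272 / 133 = -17.08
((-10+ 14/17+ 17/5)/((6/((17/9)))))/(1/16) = -3928/135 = -29.10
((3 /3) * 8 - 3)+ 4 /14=37 /7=5.29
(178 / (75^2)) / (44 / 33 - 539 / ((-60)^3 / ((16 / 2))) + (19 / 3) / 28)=29904 / 1492615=0.02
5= 5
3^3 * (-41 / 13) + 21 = -64.15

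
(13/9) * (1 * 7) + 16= 235/9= 26.11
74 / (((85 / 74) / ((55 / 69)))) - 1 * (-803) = 1002155 / 1173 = 854.35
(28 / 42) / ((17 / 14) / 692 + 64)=19376 / 1860147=0.01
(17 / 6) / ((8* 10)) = 17 / 480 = 0.04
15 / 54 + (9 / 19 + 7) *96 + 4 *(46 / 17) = 4235935 / 5814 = 728.57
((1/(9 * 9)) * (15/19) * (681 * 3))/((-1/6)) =-119.47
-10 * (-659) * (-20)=-131800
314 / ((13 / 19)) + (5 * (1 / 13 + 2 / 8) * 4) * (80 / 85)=6046 / 13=465.08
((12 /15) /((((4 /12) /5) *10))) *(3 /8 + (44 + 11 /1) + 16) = 1713 /20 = 85.65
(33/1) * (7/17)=231/17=13.59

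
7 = 7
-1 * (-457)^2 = -208849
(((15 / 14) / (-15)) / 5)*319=-319 / 70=-4.56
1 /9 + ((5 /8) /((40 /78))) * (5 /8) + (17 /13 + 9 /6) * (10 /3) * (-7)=-1936097 /29952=-64.64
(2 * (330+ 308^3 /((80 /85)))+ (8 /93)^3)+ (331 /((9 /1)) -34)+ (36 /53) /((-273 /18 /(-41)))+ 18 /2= 240869551081151770 /3879413811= 62089161.61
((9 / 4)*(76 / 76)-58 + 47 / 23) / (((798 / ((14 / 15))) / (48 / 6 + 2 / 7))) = -15921 / 30590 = -0.52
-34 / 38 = -17 / 19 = -0.89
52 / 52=1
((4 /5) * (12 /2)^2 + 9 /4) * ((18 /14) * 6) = 16767 /70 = 239.53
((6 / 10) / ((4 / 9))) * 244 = 1647 / 5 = 329.40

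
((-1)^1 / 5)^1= -1 / 5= -0.20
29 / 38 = 0.76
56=56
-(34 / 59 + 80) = -80.58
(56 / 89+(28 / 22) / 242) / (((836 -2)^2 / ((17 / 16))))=141967 / 146479765696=0.00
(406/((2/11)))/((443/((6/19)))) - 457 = -3833171/8417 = -455.41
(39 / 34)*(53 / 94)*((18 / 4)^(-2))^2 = 2756 / 1747413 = 0.00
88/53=1.66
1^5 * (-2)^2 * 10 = 40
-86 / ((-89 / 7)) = 602 / 89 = 6.76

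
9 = 9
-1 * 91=-91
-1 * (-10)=10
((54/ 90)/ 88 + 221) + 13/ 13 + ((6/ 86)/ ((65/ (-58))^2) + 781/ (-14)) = 18608319607/ 111911800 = 166.28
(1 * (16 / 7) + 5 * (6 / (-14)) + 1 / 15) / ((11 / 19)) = 38 / 105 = 0.36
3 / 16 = 0.19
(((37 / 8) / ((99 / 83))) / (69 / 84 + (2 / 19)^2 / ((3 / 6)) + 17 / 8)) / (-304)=-408443 / 95060592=-0.00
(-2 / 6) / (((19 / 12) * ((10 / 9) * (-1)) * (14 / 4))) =0.05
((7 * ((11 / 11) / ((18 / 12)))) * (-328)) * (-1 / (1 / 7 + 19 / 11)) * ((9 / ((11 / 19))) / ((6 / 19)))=725249 / 18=40291.61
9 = 9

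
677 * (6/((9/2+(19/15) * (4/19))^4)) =3290220000/418161601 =7.87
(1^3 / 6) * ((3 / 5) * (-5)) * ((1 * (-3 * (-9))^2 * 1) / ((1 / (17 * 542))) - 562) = -3358222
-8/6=-4/3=-1.33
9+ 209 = 218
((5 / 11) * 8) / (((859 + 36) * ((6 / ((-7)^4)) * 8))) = 2401 / 11814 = 0.20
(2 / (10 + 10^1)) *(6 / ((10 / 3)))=9 / 50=0.18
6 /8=3 /4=0.75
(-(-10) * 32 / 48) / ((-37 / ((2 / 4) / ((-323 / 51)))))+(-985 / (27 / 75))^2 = 7486304.03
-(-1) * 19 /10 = 1.90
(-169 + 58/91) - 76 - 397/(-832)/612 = -870976037/3564288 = -244.36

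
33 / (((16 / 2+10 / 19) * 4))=209 / 216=0.97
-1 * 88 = -88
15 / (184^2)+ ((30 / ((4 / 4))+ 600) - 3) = 21227727 / 33856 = 627.00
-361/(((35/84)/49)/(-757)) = 160686876/5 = 32137375.20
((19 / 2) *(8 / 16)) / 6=19 / 24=0.79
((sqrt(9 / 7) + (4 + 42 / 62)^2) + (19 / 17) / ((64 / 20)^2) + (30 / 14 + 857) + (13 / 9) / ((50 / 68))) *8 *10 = 240 *sqrt(7) / 7 + 5817014014493 / 82338480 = 70738.29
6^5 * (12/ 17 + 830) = 109812672/ 17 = 6459568.94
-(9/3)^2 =-9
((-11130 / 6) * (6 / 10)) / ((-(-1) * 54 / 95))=-35245 / 18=-1958.06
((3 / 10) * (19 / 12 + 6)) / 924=13 / 5280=0.00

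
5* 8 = 40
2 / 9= 0.22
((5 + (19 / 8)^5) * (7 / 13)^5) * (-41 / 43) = -1819147645693 / 523160748032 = -3.48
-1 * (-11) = 11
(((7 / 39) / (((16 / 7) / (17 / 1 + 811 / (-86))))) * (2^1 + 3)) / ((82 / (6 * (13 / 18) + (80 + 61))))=5794985 / 1100112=5.27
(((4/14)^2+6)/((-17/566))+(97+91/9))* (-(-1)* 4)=-2860000/7497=-381.49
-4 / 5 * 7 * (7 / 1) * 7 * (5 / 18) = -686 / 9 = -76.22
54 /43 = 1.26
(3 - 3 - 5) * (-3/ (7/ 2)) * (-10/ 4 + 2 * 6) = 285/ 7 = 40.71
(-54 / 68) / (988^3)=-27 / 32790629248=-0.00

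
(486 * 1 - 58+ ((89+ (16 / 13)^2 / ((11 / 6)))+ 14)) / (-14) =-988665 / 26026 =-37.99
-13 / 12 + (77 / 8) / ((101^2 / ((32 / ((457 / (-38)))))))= -60744589 / 55942284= -1.09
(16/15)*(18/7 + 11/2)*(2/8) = 226/105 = 2.15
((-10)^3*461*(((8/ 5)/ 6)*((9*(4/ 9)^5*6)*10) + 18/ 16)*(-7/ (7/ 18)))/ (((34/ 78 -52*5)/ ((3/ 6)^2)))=-142424394125/ 4919778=-28949.35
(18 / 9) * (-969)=-1938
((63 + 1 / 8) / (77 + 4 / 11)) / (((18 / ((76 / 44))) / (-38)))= -2.98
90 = 90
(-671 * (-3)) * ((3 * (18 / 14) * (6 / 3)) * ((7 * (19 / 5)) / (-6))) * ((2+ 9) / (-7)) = 3786453 / 35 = 108184.37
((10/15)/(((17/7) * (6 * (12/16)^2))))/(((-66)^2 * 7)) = 4/1499553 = 0.00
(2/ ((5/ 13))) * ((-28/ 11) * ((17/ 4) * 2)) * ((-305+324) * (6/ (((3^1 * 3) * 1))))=-235144/ 165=-1425.12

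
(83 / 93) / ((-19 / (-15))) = 415 / 589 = 0.70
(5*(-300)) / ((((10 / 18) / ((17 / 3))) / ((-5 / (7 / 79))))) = 6043500 / 7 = 863357.14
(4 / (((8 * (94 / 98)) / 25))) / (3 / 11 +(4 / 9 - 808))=-121275 / 7512574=-0.02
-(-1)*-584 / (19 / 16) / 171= -9344 / 3249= -2.88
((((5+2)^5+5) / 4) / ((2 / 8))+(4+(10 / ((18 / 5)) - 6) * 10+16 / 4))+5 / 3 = 16789.44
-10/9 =-1.11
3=3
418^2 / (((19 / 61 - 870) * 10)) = -5329082 / 265255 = -20.09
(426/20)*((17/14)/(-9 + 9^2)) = 1207/3360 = 0.36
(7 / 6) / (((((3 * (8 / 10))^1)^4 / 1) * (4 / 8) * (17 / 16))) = 4375 / 66096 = 0.07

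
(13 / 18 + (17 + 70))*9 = 789.50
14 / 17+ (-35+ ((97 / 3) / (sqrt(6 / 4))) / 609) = -581 / 17+ 97 *sqrt(6) / 5481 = -34.13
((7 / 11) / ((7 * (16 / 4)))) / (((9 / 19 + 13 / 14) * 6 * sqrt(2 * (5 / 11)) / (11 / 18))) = 133 * sqrt(110) / 805680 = 0.00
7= 7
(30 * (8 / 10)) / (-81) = -8 / 27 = -0.30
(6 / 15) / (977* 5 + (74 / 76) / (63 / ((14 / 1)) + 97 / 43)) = 11039 / 134817765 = 0.00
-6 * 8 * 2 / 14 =-48 / 7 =-6.86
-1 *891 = -891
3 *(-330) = -990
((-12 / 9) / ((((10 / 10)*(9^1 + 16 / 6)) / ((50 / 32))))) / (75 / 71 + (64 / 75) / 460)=-3061875 / 18144308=-0.17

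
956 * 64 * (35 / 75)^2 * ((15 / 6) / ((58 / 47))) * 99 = 2672369.43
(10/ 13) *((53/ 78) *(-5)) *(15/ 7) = -6625/ 1183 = -5.60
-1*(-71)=71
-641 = -641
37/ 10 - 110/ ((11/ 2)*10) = 17/ 10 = 1.70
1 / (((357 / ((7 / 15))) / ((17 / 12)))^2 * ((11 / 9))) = 1 / 356400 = 0.00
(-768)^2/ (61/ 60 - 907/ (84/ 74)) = -82575360/ 111721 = -739.12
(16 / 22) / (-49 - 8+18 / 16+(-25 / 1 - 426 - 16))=-64 / 46013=-0.00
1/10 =0.10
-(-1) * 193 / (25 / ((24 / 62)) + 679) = 2316 / 8923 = 0.26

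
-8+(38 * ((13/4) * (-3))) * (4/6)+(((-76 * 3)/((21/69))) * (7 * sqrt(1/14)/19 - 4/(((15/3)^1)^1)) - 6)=11841/35 - 138 * sqrt(14)/7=264.55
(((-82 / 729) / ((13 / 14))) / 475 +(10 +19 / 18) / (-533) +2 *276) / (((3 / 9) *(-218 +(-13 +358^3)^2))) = 203751540139 / 259032944115506033688150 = 0.00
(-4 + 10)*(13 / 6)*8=104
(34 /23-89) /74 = -2013 /1702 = -1.18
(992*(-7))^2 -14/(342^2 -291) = 5625871254514/116673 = 48219136.00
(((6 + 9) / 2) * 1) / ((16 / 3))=45 / 32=1.41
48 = 48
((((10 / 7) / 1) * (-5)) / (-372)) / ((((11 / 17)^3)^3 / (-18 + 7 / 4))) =-192705299307625 / 12280191574728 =-15.69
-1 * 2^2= -4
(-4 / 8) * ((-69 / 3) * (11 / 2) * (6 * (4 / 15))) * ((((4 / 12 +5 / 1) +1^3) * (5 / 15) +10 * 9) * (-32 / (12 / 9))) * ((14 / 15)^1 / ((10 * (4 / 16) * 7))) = -13423168 / 1125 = -11931.70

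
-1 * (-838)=838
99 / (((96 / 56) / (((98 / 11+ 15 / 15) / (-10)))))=-2289 / 40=-57.22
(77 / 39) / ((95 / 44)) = 3388 / 3705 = 0.91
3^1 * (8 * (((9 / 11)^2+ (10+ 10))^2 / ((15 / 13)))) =650520104 / 73205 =8886.28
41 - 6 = 35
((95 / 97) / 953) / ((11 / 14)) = 1330 / 1016851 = 0.00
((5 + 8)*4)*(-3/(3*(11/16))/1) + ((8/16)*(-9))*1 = -1763/22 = -80.14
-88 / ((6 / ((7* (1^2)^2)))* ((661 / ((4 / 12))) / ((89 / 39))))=-27412 / 232011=-0.12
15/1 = 15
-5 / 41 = -0.12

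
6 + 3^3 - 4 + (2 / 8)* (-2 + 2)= 29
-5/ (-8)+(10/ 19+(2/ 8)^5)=1.15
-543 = -543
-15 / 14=-1.07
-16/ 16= -1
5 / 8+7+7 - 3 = 93 / 8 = 11.62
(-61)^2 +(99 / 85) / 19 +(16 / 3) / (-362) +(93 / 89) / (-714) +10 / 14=580952535241 / 156096210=3721.76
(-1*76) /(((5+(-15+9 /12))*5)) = 1.64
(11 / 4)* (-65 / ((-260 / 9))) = 99 / 16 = 6.19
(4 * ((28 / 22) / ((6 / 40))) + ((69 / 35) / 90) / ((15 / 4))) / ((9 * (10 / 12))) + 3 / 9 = 6314137 / 1299375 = 4.86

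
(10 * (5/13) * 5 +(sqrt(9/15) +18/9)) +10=sqrt(15)/5 +406/13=32.01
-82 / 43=-1.91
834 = 834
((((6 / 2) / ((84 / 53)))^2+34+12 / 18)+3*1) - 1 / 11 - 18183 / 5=-465106291 / 129360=-3595.44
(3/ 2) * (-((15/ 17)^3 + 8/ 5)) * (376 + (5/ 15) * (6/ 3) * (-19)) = -6123511/ 4913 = -1246.39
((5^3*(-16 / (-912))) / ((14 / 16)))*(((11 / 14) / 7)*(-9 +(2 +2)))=-1.41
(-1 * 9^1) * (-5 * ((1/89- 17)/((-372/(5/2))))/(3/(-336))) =-1587600/2759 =-575.43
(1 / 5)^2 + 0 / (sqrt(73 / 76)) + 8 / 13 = 213 / 325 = 0.66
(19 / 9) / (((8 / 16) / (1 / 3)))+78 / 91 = 428 / 189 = 2.26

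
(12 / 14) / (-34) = -3 / 119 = -0.03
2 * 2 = 4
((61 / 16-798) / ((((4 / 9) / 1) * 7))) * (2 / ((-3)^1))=38121 / 224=170.18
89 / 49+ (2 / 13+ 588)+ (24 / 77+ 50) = 4486455 / 7007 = 640.28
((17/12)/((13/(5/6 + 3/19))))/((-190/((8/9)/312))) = -1921/1186014960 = -0.00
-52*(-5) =260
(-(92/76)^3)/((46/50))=-1.93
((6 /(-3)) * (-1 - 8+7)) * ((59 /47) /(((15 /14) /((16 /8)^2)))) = 13216 /705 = 18.75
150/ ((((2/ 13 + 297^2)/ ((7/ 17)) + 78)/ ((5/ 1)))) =9750/ 2785903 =0.00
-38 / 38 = -1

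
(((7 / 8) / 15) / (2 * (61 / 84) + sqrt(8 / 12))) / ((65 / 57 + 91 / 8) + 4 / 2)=340746 / 84226775- 78204 * sqrt(6) / 84226775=0.00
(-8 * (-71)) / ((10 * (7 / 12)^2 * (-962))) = -20448 / 117845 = -0.17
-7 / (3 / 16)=-112 / 3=-37.33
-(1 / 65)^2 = -1 / 4225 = -0.00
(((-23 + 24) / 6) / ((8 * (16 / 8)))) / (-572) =-0.00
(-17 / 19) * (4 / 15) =-68 / 285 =-0.24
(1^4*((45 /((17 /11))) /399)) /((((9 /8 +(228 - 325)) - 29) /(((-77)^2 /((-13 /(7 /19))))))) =2608760 /26567073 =0.10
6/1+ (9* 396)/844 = 2157/211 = 10.22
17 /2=8.50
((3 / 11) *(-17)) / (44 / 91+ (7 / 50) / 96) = -1310400 / 137071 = -9.56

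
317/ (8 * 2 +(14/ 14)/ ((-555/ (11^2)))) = 175935/ 8759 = 20.09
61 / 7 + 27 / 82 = 5191 / 574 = 9.04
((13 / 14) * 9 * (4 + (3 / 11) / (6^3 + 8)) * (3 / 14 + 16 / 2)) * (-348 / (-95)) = 1006.18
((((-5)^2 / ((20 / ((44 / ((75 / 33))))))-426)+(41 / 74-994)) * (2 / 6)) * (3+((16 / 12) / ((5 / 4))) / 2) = -27360773 / 16650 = -1643.29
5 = 5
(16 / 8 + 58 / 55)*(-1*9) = -1512 / 55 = -27.49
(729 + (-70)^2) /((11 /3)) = 16887 /11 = 1535.18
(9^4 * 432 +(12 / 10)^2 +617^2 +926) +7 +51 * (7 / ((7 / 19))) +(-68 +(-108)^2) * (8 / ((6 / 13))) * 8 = 361869233 / 75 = 4824923.11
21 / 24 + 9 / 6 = 19 / 8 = 2.38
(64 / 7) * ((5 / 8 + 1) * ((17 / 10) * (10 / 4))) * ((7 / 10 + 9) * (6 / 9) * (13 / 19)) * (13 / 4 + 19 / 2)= 4737577 / 1330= 3562.09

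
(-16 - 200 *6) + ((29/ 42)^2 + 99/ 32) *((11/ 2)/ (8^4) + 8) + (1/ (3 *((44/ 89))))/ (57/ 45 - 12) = -3859116897115/ 3249799168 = -1187.49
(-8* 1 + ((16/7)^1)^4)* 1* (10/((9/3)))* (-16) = -7412480/7203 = -1029.08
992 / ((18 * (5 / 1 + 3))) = 62 / 9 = 6.89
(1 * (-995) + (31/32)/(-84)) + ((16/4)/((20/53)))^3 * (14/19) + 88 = -29.42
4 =4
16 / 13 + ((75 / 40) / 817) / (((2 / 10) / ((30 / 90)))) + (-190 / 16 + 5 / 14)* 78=-533608203 / 594776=-897.16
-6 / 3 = -2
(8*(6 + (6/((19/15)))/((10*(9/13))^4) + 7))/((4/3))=180091561/2308500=78.01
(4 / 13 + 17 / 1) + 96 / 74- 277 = -124288 / 481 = -258.40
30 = 30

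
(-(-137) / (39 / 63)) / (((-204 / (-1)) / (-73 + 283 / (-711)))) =-25023187 / 314262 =-79.63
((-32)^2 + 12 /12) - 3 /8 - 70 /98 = 57339 /56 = 1023.91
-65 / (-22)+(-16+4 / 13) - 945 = -273913 / 286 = -957.74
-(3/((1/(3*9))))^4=-43046721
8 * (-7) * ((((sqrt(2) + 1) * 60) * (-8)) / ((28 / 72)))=69120 + 69120 * sqrt(2)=166870.44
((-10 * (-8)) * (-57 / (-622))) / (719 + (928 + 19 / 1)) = 1140 / 259063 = 0.00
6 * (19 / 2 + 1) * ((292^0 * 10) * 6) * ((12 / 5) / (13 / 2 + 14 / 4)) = 907.20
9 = 9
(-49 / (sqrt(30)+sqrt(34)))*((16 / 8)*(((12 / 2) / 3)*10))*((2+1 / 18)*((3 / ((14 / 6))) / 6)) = -2590 / (3*sqrt(30)+3*sqrt(34)) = -76.35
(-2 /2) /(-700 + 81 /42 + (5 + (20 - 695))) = 14 /19153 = 0.00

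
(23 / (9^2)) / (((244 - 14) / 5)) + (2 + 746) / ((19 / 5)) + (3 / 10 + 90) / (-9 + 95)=6091309 / 30780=197.90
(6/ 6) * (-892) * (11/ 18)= -4906/ 9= -545.11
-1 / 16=-0.06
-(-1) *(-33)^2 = 1089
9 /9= 1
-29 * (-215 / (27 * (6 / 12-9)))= -27.17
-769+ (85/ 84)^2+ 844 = 536425/ 7056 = 76.02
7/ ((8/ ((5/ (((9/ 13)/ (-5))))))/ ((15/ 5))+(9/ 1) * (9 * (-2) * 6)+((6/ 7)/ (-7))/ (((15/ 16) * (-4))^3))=-5016375/ 696610756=-0.01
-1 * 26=-26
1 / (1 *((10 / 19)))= 19 / 10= 1.90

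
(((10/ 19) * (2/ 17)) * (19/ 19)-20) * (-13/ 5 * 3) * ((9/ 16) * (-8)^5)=-925876224/ 323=-2866489.86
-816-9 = -825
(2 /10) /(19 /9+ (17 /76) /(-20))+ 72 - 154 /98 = 14181563 /201089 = 70.52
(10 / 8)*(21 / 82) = 0.32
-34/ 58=-17/ 29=-0.59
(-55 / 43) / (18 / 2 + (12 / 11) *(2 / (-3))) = -605 / 3913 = -0.15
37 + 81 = 118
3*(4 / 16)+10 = 43 / 4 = 10.75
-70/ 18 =-35/ 9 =-3.89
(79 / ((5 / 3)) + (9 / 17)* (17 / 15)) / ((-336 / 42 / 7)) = -42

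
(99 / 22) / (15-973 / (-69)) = 621 / 4016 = 0.15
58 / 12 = 29 / 6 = 4.83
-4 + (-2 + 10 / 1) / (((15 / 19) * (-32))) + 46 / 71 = -15629 / 4260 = -3.67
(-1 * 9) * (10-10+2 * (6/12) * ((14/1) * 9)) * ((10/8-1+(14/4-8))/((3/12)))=19278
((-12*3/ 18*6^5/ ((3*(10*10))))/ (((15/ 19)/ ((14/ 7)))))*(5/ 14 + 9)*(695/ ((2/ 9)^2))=-3026554308/ 175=-17294596.05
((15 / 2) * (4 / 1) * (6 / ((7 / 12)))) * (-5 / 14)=-5400 / 49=-110.20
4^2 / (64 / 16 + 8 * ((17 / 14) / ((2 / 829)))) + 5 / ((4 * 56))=83079 / 3159968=0.03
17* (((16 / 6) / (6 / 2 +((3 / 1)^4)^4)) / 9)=34 / 290565387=0.00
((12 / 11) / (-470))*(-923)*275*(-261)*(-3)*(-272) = -5897305440 / 47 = -125474583.83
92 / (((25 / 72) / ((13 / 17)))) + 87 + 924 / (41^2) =207301947 / 714425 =290.17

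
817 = 817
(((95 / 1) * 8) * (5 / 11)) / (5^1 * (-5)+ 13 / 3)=-5700 / 341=-16.72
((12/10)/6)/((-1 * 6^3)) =-1/1080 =-0.00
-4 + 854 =850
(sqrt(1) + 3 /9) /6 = 2 /9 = 0.22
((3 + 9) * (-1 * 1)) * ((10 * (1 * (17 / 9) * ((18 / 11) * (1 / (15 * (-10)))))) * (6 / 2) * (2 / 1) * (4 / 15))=1088 / 275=3.96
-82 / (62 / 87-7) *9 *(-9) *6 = -3467124 / 547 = -6338.44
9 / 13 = 0.69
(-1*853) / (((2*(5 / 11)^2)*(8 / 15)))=-309639 / 80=-3870.49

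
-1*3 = -3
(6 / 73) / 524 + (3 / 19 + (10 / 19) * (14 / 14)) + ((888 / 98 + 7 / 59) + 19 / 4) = 14.61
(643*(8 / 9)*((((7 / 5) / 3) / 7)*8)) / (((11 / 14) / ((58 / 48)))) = 2088464 / 4455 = 468.79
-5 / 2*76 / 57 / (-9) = 10 / 27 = 0.37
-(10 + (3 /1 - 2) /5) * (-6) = 306 /5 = 61.20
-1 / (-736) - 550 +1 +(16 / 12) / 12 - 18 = -3755063 / 6624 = -566.89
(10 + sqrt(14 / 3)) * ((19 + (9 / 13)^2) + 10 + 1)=1717 * sqrt(42) / 169 + 51510 / 169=370.64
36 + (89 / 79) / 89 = 36.01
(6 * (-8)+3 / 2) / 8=-93 / 16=-5.81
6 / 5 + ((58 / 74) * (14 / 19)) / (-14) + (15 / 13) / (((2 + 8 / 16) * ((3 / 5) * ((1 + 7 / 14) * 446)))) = 35458031 / 30569955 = 1.16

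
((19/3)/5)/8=19/120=0.16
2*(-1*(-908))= 1816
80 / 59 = 1.36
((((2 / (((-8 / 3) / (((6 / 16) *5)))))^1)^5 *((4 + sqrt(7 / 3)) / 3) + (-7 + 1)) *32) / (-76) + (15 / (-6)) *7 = -236810497 / 19922944 + 20503125 *sqrt(21) / 79691776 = -10.71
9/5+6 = 39/5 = 7.80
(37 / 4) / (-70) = -0.13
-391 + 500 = 109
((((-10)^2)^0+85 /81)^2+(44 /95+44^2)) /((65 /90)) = 2419211248 /900315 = 2687.07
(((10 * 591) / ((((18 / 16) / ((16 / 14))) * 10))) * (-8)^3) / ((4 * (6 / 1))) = -806912 / 63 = -12808.13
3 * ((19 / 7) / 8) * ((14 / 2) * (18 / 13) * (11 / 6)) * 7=13167 / 104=126.61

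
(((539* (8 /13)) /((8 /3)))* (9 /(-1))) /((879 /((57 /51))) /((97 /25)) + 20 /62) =-831456549 /150790315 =-5.51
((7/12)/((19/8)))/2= 7/57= 0.12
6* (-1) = -6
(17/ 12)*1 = 17/ 12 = 1.42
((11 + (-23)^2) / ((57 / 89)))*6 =96120 / 19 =5058.95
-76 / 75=-1.01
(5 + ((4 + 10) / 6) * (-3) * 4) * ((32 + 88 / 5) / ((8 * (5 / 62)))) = -44206 / 25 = -1768.24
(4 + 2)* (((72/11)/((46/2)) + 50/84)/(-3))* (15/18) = -1.47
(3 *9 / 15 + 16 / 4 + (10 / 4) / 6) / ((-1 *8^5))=-373 / 1966080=-0.00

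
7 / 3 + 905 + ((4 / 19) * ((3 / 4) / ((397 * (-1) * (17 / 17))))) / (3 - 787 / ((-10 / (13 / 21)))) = 222998549716 / 245773569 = 907.33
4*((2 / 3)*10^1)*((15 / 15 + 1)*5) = 266.67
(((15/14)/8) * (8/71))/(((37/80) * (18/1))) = 100/55167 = 0.00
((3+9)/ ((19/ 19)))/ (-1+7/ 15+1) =180/ 7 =25.71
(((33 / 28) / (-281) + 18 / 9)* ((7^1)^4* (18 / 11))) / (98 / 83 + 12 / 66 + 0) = 4023438363 / 699128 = 5754.94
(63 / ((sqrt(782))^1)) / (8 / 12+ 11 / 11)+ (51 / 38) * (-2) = -51 / 19+ 189 * sqrt(782) / 3910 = -1.33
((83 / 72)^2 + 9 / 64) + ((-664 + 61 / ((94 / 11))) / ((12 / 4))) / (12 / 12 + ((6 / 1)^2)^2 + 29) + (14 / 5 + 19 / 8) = 872227531 / 134615520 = 6.48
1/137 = 0.01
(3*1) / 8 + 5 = 43 / 8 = 5.38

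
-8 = -8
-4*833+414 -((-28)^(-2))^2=-2918.00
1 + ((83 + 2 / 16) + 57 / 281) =189569 / 2248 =84.33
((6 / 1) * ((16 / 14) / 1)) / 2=24 / 7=3.43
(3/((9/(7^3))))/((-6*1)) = -343/18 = -19.06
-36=-36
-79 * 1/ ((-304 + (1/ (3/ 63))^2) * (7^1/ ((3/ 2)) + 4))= -237/ 3562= -0.07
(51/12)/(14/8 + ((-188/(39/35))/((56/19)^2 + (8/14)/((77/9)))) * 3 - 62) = -18821465/522887909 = -0.04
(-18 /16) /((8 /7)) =-63 /64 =-0.98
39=39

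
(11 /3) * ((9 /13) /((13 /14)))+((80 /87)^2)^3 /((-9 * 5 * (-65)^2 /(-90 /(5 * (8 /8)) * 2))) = 15411053344166 /5637140613117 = 2.73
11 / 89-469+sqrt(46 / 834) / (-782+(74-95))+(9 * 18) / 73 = -466.66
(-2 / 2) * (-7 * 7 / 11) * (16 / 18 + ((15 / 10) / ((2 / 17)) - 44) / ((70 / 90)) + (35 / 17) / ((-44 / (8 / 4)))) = -12991279 / 74052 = -175.43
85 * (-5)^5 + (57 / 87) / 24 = -184874981 / 696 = -265624.97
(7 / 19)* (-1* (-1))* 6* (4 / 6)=1.47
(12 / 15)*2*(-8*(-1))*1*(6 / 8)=48 / 5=9.60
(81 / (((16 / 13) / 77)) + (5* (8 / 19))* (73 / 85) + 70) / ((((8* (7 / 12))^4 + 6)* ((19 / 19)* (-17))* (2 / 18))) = -19362434643 / 3417774112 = -5.67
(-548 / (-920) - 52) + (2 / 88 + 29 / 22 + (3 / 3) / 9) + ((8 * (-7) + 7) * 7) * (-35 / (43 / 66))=35984890553 / 1958220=18376.33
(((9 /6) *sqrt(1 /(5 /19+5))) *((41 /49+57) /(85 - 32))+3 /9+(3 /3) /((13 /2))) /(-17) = -4251 *sqrt(19) /441490 - 19 /663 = -0.07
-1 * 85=-85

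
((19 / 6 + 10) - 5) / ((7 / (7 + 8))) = 35 / 2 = 17.50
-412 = -412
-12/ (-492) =0.02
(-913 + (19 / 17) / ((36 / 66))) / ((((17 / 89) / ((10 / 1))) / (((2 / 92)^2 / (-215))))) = 8269613 / 78886596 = 0.10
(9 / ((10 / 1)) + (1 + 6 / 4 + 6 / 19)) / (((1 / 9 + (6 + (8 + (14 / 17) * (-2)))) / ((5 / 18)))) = 6001 / 72466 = 0.08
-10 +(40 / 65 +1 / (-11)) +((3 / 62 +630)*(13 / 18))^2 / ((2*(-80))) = -4127430490847 / 3166225920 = -1303.58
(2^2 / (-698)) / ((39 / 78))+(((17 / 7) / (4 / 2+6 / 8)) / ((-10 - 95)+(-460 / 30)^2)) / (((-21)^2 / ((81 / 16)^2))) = -1092128435 / 98684535488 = -0.01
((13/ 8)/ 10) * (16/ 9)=13/ 45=0.29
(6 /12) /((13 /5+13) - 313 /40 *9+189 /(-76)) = -380 /43557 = -0.01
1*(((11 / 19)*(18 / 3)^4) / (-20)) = -3564 / 95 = -37.52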